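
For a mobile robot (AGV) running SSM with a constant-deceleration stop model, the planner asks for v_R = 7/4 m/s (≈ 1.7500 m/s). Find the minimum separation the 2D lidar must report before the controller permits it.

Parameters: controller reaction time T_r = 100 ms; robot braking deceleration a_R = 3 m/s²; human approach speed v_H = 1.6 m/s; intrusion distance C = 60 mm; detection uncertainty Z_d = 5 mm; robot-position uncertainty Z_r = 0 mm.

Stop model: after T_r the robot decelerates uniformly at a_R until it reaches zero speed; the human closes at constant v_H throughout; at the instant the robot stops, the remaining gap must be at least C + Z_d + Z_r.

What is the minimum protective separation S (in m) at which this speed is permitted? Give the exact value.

T_s = v_R/a_R = (7/4)/3 = 0.5833 s
robot covers v_R·T_r = 1.7500·0.1000 = 0.1750 m before braking
robot under decel: 1.7500²/(2·3.0000) = 0.5104 m
human over T_r+T_s: 1.6000·(0.1000+0.5833) = 1.0933 m
C+Z_d+Z_r = 0.0600+0.0050+0.0000 = 0.0650 m
S_min ≈ 0.1750+0.5104+1.0933+0.0650  ⇒  S_min = 59/32 m

S_min = 59/32 m = 1.8438 m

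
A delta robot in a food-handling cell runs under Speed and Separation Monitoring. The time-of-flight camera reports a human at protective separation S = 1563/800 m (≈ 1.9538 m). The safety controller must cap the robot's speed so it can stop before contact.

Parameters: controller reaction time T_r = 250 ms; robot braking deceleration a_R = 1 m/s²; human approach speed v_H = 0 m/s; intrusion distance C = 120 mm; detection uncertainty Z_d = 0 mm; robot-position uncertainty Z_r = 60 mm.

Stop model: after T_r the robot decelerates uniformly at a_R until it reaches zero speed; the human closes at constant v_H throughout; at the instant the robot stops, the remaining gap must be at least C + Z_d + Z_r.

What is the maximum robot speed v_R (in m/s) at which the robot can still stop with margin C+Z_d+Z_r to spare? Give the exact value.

v_R_max = 33/20 m/s = 1.6500 m/s

at the boundary: (1/2)·v² + (1/4)·v + (-1419/800) = 0
  disc = (1/4)² − 4·(1/2)·(-1419/800) = 361/100 ; √disc = 19/10
  v_R = (−(1/4) + 19/10) / (2·(1/2)) = 33/20 m/s
check:
braking lasts T_s = (33/20)/1 = 1.6500 s
robot covers v_R·T_r = 1.6500·0.2500 = 0.4125 m before braking
robot under decel: 1.6500²/(2·1.0000) = 1.3613 m
person approaches 0.0000·(0.2500+1.6500) = 0.0000 m
residual clearance needed = 0.1200+0.0000+0.0600 = 0.1800 m
sum ≈ 0.4125+1.3613+0.0000+0.1800 ≈ 1.9538 m = S ✓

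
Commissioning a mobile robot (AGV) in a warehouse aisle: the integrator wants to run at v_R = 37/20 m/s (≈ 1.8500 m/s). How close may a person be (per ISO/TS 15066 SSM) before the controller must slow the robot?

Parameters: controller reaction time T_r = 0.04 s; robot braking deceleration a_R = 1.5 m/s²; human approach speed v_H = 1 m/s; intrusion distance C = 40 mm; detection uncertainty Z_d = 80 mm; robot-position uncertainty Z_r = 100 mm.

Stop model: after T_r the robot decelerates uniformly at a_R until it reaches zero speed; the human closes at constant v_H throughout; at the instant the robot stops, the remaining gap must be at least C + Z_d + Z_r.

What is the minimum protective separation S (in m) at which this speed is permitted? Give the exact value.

S_min = 16249/6000 m = 2.7082 m

braking lasts T_s = (37/20)/(3/2) = 1.2333 s
reaction-phase robot travel = 1.8500·0.0400 = 0.0740 m
robot covers 1.8500·1.2333 − ½·1.5000·1.2333² = 1.1408 m while stopping
human closes 1.0000·1.2733 = 1.2733 m
residual clearance needed = 0.0400+0.0800+0.1000 = 0.2200 m
S_min ≈ 0.0740+1.1408+1.2733+0.2200  ⇒  S_min = 16249/6000 m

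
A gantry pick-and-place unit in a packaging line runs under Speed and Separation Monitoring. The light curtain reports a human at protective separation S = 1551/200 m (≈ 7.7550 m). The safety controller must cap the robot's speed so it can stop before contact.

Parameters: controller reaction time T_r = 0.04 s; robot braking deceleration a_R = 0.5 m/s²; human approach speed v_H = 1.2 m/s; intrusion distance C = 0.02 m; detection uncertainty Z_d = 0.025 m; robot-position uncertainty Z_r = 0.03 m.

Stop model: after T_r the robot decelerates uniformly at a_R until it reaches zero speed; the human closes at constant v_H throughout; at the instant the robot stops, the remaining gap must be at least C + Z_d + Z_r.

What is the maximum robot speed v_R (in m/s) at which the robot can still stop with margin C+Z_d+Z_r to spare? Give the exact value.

at the boundary: (1)·v² + (61/25)·v + (-954/125) = 0
  disc = (61/25)² − 4·(1)·(-954/125) = 22801/625 ; √disc = 151/25
  v_R = (−(61/25) + 151/25) / (2·(1)) = 9/5 m/s
check:
braking lasts T_s = (9/5)/(1/2) = 3.6000 s
robot covers v_R·T_r = 1.8000·0.0400 = 0.0720 m before braking
robot covers 1.8000·3.6000 − ½·0.5000·3.6000² = 3.2400 m while stopping
human over T_r+T_s: 1.2000·(0.0400+3.6000) = 4.3680 m
residual clearance needed = 0.0200+0.0250+0.0300 = 0.0750 m
sum ≈ 0.0720+3.2400+4.3680+0.0750 ≈ 7.7550 m = S ✓

v_R_max = 9/5 m/s = 1.8000 m/s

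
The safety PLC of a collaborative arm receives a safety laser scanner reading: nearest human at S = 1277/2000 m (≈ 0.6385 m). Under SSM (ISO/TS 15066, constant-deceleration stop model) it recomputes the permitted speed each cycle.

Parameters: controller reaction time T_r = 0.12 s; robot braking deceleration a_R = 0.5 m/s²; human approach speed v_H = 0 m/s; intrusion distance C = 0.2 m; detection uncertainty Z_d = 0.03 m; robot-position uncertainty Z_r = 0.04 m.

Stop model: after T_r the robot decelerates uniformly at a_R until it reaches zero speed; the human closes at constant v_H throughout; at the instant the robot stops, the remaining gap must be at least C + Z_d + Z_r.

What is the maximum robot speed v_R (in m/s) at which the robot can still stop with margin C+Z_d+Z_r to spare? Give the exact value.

v_R_max = 11/20 m/s = 0.5500 m/s

quadratic (1)·v² + (3/25)·v + (-737/2000) = 0
  disc = (3/25)² − 4·(1)·(-737/2000) = 3721/2500 ; √disc = 61/50
  v_R = (−(3/25) + 61/50) / (2·(1)) = 11/20 m/s
check:
braking lasts T_s = (11/20)/(1/2) = 1.1000 s
robot covers v_R·T_r = 0.5500·0.1200 = 0.0660 m before braking
robot under decel: 0.5500²/(2·0.5000) = 0.3025 m
human over T_r+T_s: 0.0000·(0.1200+1.1000) = 0.0000 m
margins: 0.2000+0.0300+0.0400 = 0.2700 m
sum ≈ 0.0660+0.3025+0.0000+0.2700 ≈ 0.6385 m = S ✓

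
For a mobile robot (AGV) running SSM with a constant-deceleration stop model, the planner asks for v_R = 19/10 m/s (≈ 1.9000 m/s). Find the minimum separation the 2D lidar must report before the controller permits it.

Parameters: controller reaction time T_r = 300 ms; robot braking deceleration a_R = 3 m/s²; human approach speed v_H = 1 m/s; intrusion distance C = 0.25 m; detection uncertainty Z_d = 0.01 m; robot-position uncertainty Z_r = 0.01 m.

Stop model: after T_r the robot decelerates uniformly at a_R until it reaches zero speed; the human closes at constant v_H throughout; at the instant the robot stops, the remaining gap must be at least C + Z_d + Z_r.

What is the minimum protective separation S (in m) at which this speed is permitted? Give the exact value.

S_min = 19/8 m = 2.3750 m

stop time T_s = (19/10)/3 = 0.6333 s
robot covers v_R·T_r = 1.9000·0.3000 = 0.5700 m before braking
robot covers 1.9000·0.6333 − ½·3.0000·0.6333² = 0.6017 m while stopping
person approaches 1.0000·(0.3000+0.6333) = 0.9333 m
C+Z_d+Z_r = 0.2500+0.0100+0.0100 = 0.2700 m
S_min ≈ 0.5700+0.6017+0.9333+0.2700  ⇒  S_min = 19/8 m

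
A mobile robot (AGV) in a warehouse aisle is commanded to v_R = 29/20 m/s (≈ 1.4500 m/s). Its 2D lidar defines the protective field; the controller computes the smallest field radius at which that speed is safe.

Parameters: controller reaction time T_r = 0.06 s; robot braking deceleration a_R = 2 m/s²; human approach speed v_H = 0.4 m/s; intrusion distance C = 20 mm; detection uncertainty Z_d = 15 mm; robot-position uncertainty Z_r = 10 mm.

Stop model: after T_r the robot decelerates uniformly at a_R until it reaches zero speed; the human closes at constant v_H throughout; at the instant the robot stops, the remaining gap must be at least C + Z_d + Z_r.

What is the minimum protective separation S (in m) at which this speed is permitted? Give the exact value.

braking lasts T_s = (29/20)/2 = 0.7250 s
reaction-phase robot travel = 1.4500·0.0600 = 0.0870 m
braking distance = 1.4500²/(2·2.0000) = 0.5256 m
person approaches 0.4000·(0.0600+0.7250) = 0.3140 m
margins: 0.0200+0.0150+0.0100 = 0.0450 m
S_min ≈ 0.0870+0.5256+0.3140+0.0450  ⇒  S_min = 7773/8000 m

S_min = 7773/8000 m = 0.9716 m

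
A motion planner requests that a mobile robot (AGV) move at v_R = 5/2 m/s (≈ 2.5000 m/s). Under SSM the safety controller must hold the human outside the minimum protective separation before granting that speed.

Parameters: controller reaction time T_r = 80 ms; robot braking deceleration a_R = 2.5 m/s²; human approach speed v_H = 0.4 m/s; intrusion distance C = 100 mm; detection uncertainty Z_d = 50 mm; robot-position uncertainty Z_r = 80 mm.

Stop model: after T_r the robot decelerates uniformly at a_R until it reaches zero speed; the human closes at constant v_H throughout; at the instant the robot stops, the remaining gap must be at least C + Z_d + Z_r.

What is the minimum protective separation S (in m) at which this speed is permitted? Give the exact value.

S_min = 264/125 m = 2.1120 m

stop time T_s = (5/2)/(5/2) = 1.0000 s
robot in T_r: 2.5000·0.0800 = 0.2000 m
robot under decel: 2.5000²/(2·2.5000) = 1.2500 m
human over T_r+T_s: 0.4000·(0.0800+1.0000) = 0.4320 m
residual clearance needed = 0.1000+0.0500+0.0800 = 0.2300 m
S_min ≈ 0.2000+1.2500+0.4320+0.2300  ⇒  S_min = 264/125 m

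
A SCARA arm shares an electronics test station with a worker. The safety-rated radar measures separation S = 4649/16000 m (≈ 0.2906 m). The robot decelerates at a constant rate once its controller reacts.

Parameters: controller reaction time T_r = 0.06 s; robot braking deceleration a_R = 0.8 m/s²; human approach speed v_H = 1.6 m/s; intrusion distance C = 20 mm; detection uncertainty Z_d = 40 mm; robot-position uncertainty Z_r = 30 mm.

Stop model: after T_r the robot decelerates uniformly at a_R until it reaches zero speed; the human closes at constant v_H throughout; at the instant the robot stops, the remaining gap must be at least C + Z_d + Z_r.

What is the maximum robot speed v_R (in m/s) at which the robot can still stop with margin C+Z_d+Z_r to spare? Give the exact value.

at the boundary: (5/8)·v² + (103/50)·v + (-1673/16000) = 0
  disc = (103/50)² − 4·(5/8)·(-1673/16000) = 720801/160000 ; √disc = 849/400
  v_R = (−(103/50) + 849/400) / (2·(5/8)) = 1/20 m/s
check:
stop time T_s = (1/20)/(4/5) = 0.0625 s
robot in T_r: 0.0500·0.0600 = 0.0030 m
robot under decel: 0.0500²/(2·0.8000) = 0.0016 m
human over T_r+T_s: 1.6000·(0.0600+0.0625) = 0.1960 m
residual clearance needed = 0.0200+0.0400+0.0300 = 0.0900 m
sum ≈ 0.0030+0.0016+0.1960+0.0900 ≈ 0.2906 m = S ✓

v_R_max = 1/20 m/s = 0.0500 m/s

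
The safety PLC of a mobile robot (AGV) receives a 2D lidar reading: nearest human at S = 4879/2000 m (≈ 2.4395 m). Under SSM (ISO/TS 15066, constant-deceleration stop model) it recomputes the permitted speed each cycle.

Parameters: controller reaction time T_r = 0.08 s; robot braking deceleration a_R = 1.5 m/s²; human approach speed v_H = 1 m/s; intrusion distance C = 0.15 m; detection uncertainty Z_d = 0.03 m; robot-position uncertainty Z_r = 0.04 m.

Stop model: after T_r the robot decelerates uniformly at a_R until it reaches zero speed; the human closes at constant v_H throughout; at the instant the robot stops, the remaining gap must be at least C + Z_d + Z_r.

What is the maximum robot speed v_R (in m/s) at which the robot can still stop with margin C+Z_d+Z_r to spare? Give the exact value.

quadratic (1/3)·v² + (56/75)·v + (-4279/2000) = 0
  disc = (56/75)² − 4·(1/3)·(-4279/2000) = 76729/22500 ; √disc = 277/150
  v_R = (−(56/75) + 277/150) / (2·(1/3)) = 33/20 m/s
check:
T_s = v_R/a_R = (33/20)/(3/2) = 1.1000 s
robot in T_r: 1.6500·0.0800 = 0.1320 m
robot covers 1.6500·1.1000 − ½·1.5000·1.1000² = 0.9075 m while stopping
human over T_r+T_s: 1.0000·(0.0800+1.1000) = 1.1800 m
C+Z_d+Z_r = 0.1500+0.0300+0.0400 = 0.2200 m
sum ≈ 0.1320+0.9075+1.1800+0.2200 ≈ 2.4395 m = S ✓

v_R_max = 33/20 m/s = 1.6500 m/s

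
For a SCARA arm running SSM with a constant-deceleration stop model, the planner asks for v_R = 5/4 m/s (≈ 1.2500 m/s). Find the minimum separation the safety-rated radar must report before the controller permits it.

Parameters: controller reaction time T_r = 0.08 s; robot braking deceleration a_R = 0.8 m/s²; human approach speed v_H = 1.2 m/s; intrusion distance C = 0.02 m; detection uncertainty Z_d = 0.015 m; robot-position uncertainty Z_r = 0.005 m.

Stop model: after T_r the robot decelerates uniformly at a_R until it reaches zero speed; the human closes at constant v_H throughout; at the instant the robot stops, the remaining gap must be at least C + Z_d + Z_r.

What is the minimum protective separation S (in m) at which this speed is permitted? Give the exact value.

S_min = 49401/16000 m = 3.0876 m

braking lasts T_s = (5/4)/(4/5) = 1.5625 s
reaction-phase robot travel = 1.2500·0.0800 = 0.1000 m
braking distance = 1.2500²/(2·0.8000) = 0.9766 m
human over T_r+T_s: 1.2000·(0.0800+1.5625) = 1.9710 m
residual clearance needed = 0.0200+0.0150+0.0050 = 0.0400 m
S_min ≈ 0.1000+0.9766+1.9710+0.0400  ⇒  S_min = 49401/16000 m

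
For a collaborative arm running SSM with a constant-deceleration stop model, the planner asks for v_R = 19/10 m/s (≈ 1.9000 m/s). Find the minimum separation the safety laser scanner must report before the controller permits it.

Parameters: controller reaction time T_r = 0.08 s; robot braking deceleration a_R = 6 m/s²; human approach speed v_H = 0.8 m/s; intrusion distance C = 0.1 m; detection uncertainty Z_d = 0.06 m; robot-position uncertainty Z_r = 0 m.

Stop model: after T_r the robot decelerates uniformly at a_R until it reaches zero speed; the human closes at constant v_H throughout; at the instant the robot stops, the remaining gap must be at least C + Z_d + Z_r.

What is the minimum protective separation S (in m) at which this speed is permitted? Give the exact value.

S_min = 5581/6000 m = 0.9302 m

T_s = v_R/a_R = (19/10)/6 = 0.3167 s
robot covers v_R·T_r = 1.9000·0.0800 = 0.1520 m before braking
robot under decel: 1.9000²/(2·6.0000) = 0.3008 m
person approaches 0.8000·(0.0800+0.3167) = 0.3173 m
C+Z_d+Z_r = 0.1000+0.0600+0.0000 = 0.1600 m
S_min ≈ 0.1520+0.3008+0.3173+0.1600  ⇒  S_min = 5581/6000 m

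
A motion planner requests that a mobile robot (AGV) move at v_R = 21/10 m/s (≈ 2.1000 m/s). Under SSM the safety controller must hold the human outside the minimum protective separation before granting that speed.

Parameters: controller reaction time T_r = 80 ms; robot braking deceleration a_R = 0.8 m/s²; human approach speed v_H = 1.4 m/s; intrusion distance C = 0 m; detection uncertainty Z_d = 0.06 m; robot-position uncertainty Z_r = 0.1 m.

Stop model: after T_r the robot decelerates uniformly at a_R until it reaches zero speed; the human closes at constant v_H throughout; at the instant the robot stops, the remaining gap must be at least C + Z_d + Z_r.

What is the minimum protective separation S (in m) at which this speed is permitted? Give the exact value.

braking lasts T_s = (21/10)/(4/5) = 2.6250 s
reaction-phase robot travel = 2.1000·0.0800 = 0.1680 m
robot covers 2.1000·2.6250 − ½·0.8000·2.6250² = 2.7563 m while stopping
human over T_r+T_s: 1.4000·(0.0800+2.6250) = 3.7870 m
residual clearance needed = 0.0000+0.0600+0.1000 = 0.1600 m
S_min ≈ 0.1680+2.7563+3.7870+0.1600  ⇒  S_min = 5497/800 m

S_min = 5497/800 m = 6.8712 m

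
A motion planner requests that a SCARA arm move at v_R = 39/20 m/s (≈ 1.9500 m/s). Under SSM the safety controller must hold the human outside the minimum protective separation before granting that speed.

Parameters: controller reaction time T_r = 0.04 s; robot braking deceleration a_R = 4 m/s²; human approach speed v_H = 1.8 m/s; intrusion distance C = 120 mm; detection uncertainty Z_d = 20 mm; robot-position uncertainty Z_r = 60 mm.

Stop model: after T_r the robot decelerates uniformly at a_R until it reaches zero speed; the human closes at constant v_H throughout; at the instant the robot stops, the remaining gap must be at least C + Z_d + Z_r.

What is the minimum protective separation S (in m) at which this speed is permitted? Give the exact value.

braking lasts T_s = (39/20)/4 = 0.4875 s
reaction-phase robot travel = 1.9500·0.0400 = 0.0780 m
robot under decel: 1.9500²/(2·4.0000) = 0.4753 m
human closes 1.8000·0.5275 = 0.9495 m
margins: 0.1200+0.0200+0.0600 = 0.2000 m
S_min ≈ 0.0780+0.4753+0.9495+0.2000  ⇒  S_min = 5449/3200 m

S_min = 5449/3200 m = 1.7028 m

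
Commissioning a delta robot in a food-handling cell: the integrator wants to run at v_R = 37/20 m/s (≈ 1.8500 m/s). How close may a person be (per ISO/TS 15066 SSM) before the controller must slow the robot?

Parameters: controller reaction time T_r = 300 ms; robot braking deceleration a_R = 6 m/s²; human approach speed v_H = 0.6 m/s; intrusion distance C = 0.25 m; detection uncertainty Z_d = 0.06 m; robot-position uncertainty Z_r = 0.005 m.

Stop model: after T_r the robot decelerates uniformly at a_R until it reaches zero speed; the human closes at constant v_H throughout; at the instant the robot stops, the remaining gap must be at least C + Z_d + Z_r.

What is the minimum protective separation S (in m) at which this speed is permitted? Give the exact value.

T_s = v_R/a_R = (37/20)/6 = 0.3083 s
robot covers v_R·T_r = 1.8500·0.3000 = 0.5550 m before braking
robot covers 1.8500·0.3083 − ½·6.0000·0.3083² = 0.2852 m while stopping
human over T_r+T_s: 0.6000·(0.3000+0.3083) = 0.3650 m
margins: 0.2500+0.0600+0.0050 = 0.3150 m
S_min ≈ 0.5550+0.2852+0.3650+0.3150  ⇒  S_min = 7297/4800 m

S_min = 7297/4800 m = 1.5202 m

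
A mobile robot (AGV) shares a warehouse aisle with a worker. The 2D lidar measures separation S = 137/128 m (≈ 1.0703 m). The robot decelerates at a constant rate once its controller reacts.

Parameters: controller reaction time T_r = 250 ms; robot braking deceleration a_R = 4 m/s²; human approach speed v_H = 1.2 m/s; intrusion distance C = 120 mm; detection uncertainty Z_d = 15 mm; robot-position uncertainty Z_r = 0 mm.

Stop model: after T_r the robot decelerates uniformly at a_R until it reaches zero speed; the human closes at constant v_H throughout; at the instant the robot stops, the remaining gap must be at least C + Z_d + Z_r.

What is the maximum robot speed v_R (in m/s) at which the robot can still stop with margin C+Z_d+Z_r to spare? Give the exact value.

v_R_max = 19/20 m/s = 0.9500 m/s

collect terms ⇒ (1/8)·v_R² + (11/20)·v_R + (-2033/3200) = 0
  disc = (11/20)² − 4·(1/8)·(-2033/3200) = 3969/6400 ; √disc = 63/80
  v_R = (−(11/20) + 63/80) / (2·(1/8)) = 19/20 m/s
check:
T_s = v_R/a_R = (19/20)/4 = 0.2375 s
robot covers v_R·T_r = 0.9500·0.2500 = 0.2375 m before braking
robot covers 0.9500·0.2375 − ½·4.0000·0.2375² = 0.1128 m while stopping
person approaches 1.2000·(0.2500+0.2375) = 0.5850 m
residual clearance needed = 0.1200+0.0150+0.0000 = 0.1350 m
sum ≈ 0.2375+0.1128+0.5850+0.1350 ≈ 1.0703 m = S ✓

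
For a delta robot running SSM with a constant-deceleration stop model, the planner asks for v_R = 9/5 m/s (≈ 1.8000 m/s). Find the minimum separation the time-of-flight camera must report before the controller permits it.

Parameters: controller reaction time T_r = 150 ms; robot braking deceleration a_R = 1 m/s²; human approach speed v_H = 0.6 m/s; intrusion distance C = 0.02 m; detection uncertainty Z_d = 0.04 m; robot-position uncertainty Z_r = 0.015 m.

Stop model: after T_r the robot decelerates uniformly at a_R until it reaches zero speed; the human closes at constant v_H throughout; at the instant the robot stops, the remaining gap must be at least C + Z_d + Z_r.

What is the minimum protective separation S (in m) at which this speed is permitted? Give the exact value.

S_min = 627/200 m = 3.1350 m

T_s = v_R/a_R = (9/5)/1 = 1.8000 s
robot covers v_R·T_r = 1.8000·0.1500 = 0.2700 m before braking
robot covers 1.8000·1.8000 − ½·1.0000·1.8000² = 1.6200 m while stopping
human over T_r+T_s: 0.6000·(0.1500+1.8000) = 1.1700 m
C+Z_d+Z_r = 0.0200+0.0400+0.0150 = 0.0750 m
S_min ≈ 0.2700+1.6200+1.1700+0.0750  ⇒  S_min = 627/200 m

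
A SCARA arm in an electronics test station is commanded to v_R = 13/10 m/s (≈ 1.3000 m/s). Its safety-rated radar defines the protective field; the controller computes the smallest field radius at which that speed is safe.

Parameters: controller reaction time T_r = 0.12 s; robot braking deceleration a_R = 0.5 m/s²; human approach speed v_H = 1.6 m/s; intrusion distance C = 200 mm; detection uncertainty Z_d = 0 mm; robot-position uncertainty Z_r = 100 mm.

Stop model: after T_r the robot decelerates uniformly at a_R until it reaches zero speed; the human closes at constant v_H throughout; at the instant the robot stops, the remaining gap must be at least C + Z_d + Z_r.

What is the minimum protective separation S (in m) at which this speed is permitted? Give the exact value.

T_s = v_R/a_R = (13/10)/(1/2) = 2.6000 s
reaction-phase robot travel = 1.3000·0.1200 = 0.1560 m
robot under decel: 1.3000²/(2·0.5000) = 1.6900 m
human closes 1.6000·2.7200 = 4.3520 m
margins: 0.2000+0.0000+0.1000 = 0.3000 m
S_min ≈ 0.1560+1.6900+4.3520+0.3000  ⇒  S_min = 3249/500 m

S_min = 3249/500 m = 6.4980 m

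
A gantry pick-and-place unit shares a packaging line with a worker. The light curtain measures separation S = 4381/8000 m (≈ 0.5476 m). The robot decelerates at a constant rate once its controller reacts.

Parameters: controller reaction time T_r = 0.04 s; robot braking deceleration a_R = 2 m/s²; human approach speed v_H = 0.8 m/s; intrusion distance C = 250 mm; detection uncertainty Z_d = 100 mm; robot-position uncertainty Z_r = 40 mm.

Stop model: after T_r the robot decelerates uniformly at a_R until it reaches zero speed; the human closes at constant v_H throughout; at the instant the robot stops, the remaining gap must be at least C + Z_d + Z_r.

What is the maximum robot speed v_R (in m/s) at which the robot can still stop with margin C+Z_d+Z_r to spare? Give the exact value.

at the boundary: (1/4)·v² + (11/25)·v + (-201/1600) = 0
  disc = (11/25)² − 4·(1/4)·(-201/1600) = 12769/40000 ; √disc = 113/200
  v_R = (−(11/25) + 113/200) / (2·(1/4)) = 1/4 m/s
check:
stop time T_s = (1/4)/2 = 0.1250 s
robot covers v_R·T_r = 0.2500·0.0400 = 0.0100 m before braking
braking distance = 0.2500²/(2·2.0000) = 0.0156 m
human over T_r+T_s: 0.8000·(0.0400+0.1250) = 0.1320 m
margins: 0.2500+0.1000+0.0400 = 0.3900 m
sum ≈ 0.0100+0.0156+0.1320+0.3900 ≈ 0.5476 m = S ✓

v_R_max = 1/4 m/s = 0.2500 m/s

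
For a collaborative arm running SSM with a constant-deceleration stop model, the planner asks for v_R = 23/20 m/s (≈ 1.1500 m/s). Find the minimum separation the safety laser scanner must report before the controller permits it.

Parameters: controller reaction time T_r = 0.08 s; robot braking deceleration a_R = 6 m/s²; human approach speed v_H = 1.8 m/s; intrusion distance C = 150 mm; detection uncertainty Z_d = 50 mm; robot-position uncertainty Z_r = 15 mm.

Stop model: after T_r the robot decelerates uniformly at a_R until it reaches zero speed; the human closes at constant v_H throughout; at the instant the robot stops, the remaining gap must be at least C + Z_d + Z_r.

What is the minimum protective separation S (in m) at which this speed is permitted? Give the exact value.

S_min = 21749/24000 m = 0.9062 m

stop time T_s = (23/20)/6 = 0.1917 s
reaction-phase robot travel = 1.1500·0.0800 = 0.0920 m
braking distance = 1.1500²/(2·6.0000) = 0.1102 m
person approaches 1.8000·(0.0800+0.1917) = 0.4890 m
margins: 0.1500+0.0500+0.0150 = 0.2150 m
S_min ≈ 0.0920+0.1102+0.4890+0.2150  ⇒  S_min = 21749/24000 m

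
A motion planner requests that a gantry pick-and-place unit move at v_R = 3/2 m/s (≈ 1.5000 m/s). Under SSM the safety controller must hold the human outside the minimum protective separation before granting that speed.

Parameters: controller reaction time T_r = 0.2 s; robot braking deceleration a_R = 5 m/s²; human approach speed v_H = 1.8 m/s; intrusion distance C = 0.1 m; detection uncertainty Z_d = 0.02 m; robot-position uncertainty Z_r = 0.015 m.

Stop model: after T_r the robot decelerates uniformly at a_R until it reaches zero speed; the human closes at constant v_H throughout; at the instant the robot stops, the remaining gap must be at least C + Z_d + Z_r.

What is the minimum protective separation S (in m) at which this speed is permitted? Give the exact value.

braking lasts T_s = (3/2)/5 = 0.3000 s
robot covers v_R·T_r = 1.5000·0.2000 = 0.3000 m before braking
robot covers 1.5000·0.3000 − ½·5.0000·0.3000² = 0.2250 m while stopping
human over T_r+T_s: 1.8000·(0.2000+0.3000) = 0.9000 m
residual clearance needed = 0.1000+0.0200+0.0150 = 0.1350 m
S_min ≈ 0.3000+0.2250+0.9000+0.1350  ⇒  S_min = 39/25 m

S_min = 39/25 m = 1.5600 m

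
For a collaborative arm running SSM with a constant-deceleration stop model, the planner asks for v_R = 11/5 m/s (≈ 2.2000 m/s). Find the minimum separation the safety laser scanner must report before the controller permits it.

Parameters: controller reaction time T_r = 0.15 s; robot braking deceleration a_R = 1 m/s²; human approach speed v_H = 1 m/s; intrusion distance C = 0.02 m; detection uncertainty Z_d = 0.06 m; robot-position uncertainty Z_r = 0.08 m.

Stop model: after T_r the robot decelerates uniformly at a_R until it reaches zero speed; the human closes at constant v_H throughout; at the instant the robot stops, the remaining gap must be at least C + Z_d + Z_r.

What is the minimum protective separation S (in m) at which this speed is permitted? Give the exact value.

S_min = 263/50 m = 5.2600 m

braking lasts T_s = (11/5)/1 = 2.2000 s
robot in T_r: 2.2000·0.1500 = 0.3300 m
robot covers 2.2000·2.2000 − ½·1.0000·2.2000² = 2.4200 m while stopping
human closes 1.0000·2.3500 = 2.3500 m
residual clearance needed = 0.0200+0.0600+0.0800 = 0.1600 m
S_min ≈ 0.3300+2.4200+2.3500+0.1600  ⇒  S_min = 263/50 m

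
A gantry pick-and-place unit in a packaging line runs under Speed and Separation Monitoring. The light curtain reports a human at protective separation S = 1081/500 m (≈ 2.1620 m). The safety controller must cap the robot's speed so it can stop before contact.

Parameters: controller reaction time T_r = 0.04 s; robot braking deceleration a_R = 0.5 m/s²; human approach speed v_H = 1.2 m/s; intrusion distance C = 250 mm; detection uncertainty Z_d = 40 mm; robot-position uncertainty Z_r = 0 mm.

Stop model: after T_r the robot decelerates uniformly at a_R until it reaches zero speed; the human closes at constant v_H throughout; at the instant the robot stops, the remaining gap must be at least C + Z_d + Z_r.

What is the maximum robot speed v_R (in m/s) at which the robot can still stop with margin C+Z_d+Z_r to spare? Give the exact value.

v_R_max = 3/5 m/s = 0.6000 m/s

at the boundary: (1)·v² + (61/25)·v + (-228/125) = 0
  disc = (61/25)² − 4·(1)·(-228/125) = 8281/625 ; √disc = 91/25
  v_R = (−(61/25) + 91/25) / (2·(1)) = 3/5 m/s
check:
T_s = v_R/a_R = (3/5)/(1/2) = 1.2000 s
robot in T_r: 0.6000·0.0400 = 0.0240 m
braking distance = 0.6000²/(2·0.5000) = 0.3600 m
person approaches 1.2000·(0.0400+1.2000) = 1.4880 m
residual clearance needed = 0.2500+0.0400+0.0000 = 0.2900 m
sum ≈ 0.0240+0.3600+1.4880+0.2900 ≈ 2.1620 m = S ✓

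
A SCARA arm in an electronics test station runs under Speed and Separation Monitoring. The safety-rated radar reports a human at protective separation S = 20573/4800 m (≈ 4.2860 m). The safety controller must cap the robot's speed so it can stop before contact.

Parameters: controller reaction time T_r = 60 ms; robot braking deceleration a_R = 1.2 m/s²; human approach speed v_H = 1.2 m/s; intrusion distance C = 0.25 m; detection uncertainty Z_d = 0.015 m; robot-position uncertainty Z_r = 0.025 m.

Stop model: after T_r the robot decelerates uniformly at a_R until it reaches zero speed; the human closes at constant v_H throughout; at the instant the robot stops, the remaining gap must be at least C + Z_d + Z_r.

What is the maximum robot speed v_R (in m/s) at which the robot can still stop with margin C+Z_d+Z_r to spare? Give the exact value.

v_R_max = 41/20 m/s = 2.0500 m/s

quadratic (5/12)·v² + (53/50)·v + (-94177/24000) = 0
  disc = (53/50)² − 4·(5/12)·(-94177/24000) = 2758921/360000 ; √disc = 1661/600
  v_R = (−(53/50) + 1661/600) / (2·(5/12)) = 41/20 m/s
check:
stop time T_s = (41/20)/(6/5) = 1.7083 s
robot covers v_R·T_r = 2.0500·0.0600 = 0.1230 m before braking
robot under decel: 2.0500²/(2·1.2000) = 1.7510 m
human over T_r+T_s: 1.2000·(0.0600+1.7083) = 2.1220 m
residual clearance needed = 0.2500+0.0150+0.0250 = 0.2900 m
sum ≈ 0.1230+1.7510+2.1220+0.2900 ≈ 4.2860 m = S ✓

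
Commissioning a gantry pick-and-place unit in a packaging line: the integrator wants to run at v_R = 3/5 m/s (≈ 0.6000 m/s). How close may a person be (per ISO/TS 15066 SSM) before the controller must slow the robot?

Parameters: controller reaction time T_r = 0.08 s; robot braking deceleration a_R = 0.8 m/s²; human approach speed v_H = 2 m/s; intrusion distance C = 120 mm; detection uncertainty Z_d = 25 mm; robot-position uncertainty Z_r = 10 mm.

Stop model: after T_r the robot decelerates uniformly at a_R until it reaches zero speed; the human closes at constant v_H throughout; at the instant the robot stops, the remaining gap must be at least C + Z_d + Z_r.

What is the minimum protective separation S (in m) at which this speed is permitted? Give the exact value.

S_min = 261/125 m = 2.0880 m

braking lasts T_s = (3/5)/(4/5) = 0.7500 s
robot covers v_R·T_r = 0.6000·0.0800 = 0.0480 m before braking
braking distance = 0.6000²/(2·0.8000) = 0.2250 m
human closes 2.0000·0.8300 = 1.6600 m
residual clearance needed = 0.1200+0.0250+0.0100 = 0.1550 m
S_min ≈ 0.0480+0.2250+1.6600+0.1550  ⇒  S_min = 261/125 m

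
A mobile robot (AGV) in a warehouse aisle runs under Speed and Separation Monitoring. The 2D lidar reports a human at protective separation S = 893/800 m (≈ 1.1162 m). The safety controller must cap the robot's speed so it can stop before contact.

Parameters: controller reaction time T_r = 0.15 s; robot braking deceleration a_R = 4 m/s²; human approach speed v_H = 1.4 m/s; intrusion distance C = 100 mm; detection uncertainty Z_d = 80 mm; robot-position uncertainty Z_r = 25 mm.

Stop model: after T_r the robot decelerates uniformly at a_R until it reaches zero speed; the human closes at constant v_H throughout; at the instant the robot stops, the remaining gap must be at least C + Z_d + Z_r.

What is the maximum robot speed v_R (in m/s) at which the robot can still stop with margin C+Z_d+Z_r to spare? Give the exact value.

v_R_max = 11/10 m/s = 1.1000 m/s

collect terms ⇒ (1/8)·v_R² + (1/2)·v_R + (-561/800) = 0
  disc = (1/2)² − 4·(1/8)·(-561/800) = 961/1600 ; √disc = 31/40
  v_R = (−(1/2) + 31/40) / (2·(1/8)) = 11/10 m/s
check:
braking lasts T_s = (11/10)/4 = 0.2750 s
reaction-phase robot travel = 1.1000·0.1500 = 0.1650 m
braking distance = 1.1000²/(2·4.0000) = 0.1512 m
person approaches 1.4000·(0.1500+0.2750) = 0.5950 m
C+Z_d+Z_r = 0.1000+0.0800+0.0250 = 0.2050 m
sum ≈ 0.1650+0.1512+0.5950+0.2050 ≈ 1.1162 m = S ✓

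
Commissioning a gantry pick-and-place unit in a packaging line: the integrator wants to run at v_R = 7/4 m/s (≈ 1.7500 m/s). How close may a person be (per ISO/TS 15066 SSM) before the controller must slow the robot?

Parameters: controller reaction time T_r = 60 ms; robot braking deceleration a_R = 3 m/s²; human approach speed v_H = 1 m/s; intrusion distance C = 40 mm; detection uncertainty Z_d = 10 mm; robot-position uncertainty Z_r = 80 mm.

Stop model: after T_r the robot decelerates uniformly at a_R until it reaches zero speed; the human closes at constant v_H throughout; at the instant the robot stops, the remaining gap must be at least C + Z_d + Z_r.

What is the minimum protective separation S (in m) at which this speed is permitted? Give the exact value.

braking lasts T_s = (7/4)/3 = 0.5833 s
robot in T_r: 1.7500·0.0600 = 0.1050 m
robot under decel: 1.7500²/(2·3.0000) = 0.5104 m
human over T_r+T_s: 1.0000·(0.0600+0.5833) = 0.6433 m
C+Z_d+Z_r = 0.0400+0.0100+0.0800 = 0.1300 m
S_min ≈ 0.1050+0.5104+0.6433+0.1300  ⇒  S_min = 1111/800 m

S_min = 1111/800 m = 1.3887 m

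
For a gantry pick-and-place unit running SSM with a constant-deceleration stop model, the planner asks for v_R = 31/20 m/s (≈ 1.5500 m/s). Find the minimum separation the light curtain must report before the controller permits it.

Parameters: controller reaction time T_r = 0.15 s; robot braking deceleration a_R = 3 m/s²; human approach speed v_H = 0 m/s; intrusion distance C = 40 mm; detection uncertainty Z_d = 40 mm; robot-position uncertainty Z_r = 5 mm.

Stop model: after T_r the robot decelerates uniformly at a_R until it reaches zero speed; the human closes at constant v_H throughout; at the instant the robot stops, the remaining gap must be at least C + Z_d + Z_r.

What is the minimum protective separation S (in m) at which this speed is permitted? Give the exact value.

braking lasts T_s = (31/20)/3 = 0.5167 s
robot in T_r: 1.5500·0.1500 = 0.2325 m
robot under decel: 1.5500²/(2·3.0000) = 0.4004 m
human closes 0.0000·0.6667 = 0.0000 m
residual clearance needed = 0.0400+0.0400+0.0050 = 0.0850 m
S_min ≈ 0.2325+0.4004+0.0000+0.0850  ⇒  S_min = 1723/2400 m

S_min = 1723/2400 m = 0.7179 m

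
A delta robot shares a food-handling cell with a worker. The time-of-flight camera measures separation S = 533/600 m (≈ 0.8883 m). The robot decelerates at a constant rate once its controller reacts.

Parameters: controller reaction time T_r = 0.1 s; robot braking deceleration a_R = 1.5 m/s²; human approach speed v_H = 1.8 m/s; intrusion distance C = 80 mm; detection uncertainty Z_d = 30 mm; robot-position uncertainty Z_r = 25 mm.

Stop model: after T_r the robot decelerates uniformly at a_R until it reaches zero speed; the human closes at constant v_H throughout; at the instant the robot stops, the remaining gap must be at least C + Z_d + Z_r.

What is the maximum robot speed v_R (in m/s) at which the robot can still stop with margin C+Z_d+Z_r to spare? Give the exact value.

v_R_max = 2/5 m/s = 0.4000 m/s

at the boundary: (1/3)·v² + (13/10)·v + (-43/75) = 0
  disc = (13/10)² − 4·(1/3)·(-43/75) = 2209/900 ; √disc = 47/30
  v_R = (−(13/10) + 47/30) / (2·(1/3)) = 2/5 m/s
check:
braking lasts T_s = (2/5)/(3/2) = 0.2667 s
robot covers v_R·T_r = 0.4000·0.1000 = 0.0400 m before braking
robot covers 0.4000·0.2667 − ½·1.5000·0.2667² = 0.0533 m while stopping
human over T_r+T_s: 1.8000·(0.1000+0.2667) = 0.6600 m
margins: 0.0800+0.0300+0.0250 = 0.1350 m
sum ≈ 0.0400+0.0533+0.6600+0.1350 ≈ 0.8883 m = S ✓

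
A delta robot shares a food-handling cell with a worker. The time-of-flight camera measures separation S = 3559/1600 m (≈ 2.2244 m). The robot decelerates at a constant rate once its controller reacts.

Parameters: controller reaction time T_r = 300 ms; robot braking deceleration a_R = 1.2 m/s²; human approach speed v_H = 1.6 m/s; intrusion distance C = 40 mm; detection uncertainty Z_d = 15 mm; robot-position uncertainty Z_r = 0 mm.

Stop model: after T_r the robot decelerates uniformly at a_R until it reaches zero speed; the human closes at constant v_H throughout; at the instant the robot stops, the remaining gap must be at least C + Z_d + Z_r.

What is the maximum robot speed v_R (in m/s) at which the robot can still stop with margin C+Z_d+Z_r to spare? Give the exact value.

at the boundary: (5/12)·v² + (49/30)·v + (-2703/1600) = 0
  disc = (49/30)² − 4·(5/12)·(-2703/1600) = 78961/14400 ; √disc = 281/120
  v_R = (−(49/30) + 281/120) / (2·(5/12)) = 17/20 m/s
check:
braking lasts T_s = (17/20)/(6/5) = 0.7083 s
robot in T_r: 0.8500·0.3000 = 0.2550 m
robot covers 0.8500·0.7083 − ½·1.2000·0.7083² = 0.3010 m while stopping
human closes 1.6000·1.0083 = 1.6133 m
C+Z_d+Z_r = 0.0400+0.0150+0.0000 = 0.0550 m
sum ≈ 0.2550+0.3010+1.6133+0.0550 ≈ 2.2244 m = S ✓

v_R_max = 17/20 m/s = 0.8500 m/s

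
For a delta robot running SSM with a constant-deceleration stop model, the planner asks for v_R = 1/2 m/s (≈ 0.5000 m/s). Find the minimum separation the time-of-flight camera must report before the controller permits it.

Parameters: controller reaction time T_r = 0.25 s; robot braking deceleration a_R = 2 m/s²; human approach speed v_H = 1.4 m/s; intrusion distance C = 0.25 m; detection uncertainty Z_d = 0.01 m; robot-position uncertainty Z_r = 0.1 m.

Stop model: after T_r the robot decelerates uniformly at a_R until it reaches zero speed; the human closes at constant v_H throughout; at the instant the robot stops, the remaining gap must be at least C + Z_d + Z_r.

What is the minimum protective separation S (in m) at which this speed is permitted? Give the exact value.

S_min = 499/400 m = 1.2475 m

braking lasts T_s = (1/2)/2 = 0.2500 s
robot in T_r: 0.5000·0.2500 = 0.1250 m
braking distance = 0.5000²/(2·2.0000) = 0.0625 m
human over T_r+T_s: 1.4000·(0.2500+0.2500) = 0.7000 m
C+Z_d+Z_r = 0.2500+0.0100+0.1000 = 0.3600 m
S_min ≈ 0.1250+0.0625+0.7000+0.3600  ⇒  S_min = 499/400 m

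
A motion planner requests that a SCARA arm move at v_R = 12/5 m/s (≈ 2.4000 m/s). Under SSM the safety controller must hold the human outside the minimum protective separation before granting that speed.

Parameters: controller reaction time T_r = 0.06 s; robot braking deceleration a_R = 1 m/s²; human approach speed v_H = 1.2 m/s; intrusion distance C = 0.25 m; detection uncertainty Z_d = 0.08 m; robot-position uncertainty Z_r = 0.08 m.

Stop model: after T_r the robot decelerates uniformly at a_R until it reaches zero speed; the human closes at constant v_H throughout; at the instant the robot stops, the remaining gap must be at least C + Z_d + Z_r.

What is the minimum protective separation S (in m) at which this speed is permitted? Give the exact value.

T_s = v_R/a_R = (12/5)/1 = 2.4000 s
robot in T_r: 2.4000·0.0600 = 0.1440 m
braking distance = 2.4000²/(2·1.0000) = 2.8800 m
human closes 1.2000·2.4600 = 2.9520 m
residual clearance needed = 0.2500+0.0800+0.0800 = 0.4100 m
S_min ≈ 0.1440+2.8800+2.9520+0.4100  ⇒  S_min = 3193/500 m

S_min = 3193/500 m = 6.3860 m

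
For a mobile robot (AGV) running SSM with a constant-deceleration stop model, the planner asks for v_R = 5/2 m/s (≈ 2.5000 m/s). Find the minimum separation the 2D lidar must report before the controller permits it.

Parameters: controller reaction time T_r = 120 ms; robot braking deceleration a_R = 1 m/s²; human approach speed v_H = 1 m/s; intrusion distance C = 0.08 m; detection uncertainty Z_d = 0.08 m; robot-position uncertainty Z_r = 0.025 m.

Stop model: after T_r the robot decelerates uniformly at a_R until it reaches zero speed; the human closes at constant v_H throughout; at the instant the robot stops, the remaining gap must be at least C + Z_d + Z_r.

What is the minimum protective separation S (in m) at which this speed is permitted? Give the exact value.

S_min = 623/100 m = 6.2300 m

stop time T_s = (5/2)/1 = 2.5000 s
robot in T_r: 2.5000·0.1200 = 0.3000 m
robot under decel: 2.5000²/(2·1.0000) = 3.1250 m
person approaches 1.0000·(0.1200+2.5000) = 2.6200 m
margins: 0.0800+0.0800+0.0250 = 0.1850 m
S_min ≈ 0.3000+3.1250+2.6200+0.1850  ⇒  S_min = 623/100 m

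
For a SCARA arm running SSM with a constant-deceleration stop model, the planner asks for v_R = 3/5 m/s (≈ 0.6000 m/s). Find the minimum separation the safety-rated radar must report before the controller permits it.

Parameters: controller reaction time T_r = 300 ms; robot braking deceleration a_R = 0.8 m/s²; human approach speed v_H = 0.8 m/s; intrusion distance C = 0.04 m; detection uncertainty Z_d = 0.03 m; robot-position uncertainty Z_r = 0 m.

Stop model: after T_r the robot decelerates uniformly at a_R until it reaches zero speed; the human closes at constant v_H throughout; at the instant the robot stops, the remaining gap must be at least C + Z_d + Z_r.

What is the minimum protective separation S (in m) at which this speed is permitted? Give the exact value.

S_min = 263/200 m = 1.3150 m

stop time T_s = (3/5)/(4/5) = 0.7500 s
reaction-phase robot travel = 0.6000·0.3000 = 0.1800 m
robot under decel: 0.6000²/(2·0.8000) = 0.2250 m
person approaches 0.8000·(0.3000+0.7500) = 0.8400 m
margins: 0.0400+0.0300+0.0000 = 0.0700 m
S_min ≈ 0.1800+0.2250+0.8400+0.0700  ⇒  S_min = 263/200 m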